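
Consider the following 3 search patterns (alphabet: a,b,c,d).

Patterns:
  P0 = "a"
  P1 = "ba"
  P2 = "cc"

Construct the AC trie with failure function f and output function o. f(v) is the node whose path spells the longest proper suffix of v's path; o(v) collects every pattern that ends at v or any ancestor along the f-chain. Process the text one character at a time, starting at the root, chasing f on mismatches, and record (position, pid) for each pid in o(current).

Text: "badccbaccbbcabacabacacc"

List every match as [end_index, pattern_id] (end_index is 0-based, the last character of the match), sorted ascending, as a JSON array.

Build automaton:
Trie nodes:
  n0 'ε': a→1 b→2 c→4
  n1 'a': ·  [P0 ends]
  n2 'b': a→3
  n3 'ba': ·  [P1 ends]
  n4 'c': c→5
  n5 'cc': ·  [P2 ends]

BFS fail/out derivation:
  n1('a'): parent n0 fail=0; on 'a' 0 → fail=0;  out {0}∪∅={0}
  n2('b'): parent n0 fail=0; on 'b' 0 → fail=0;  out ∅∪∅=∅
  n4('c'): parent n0 fail=0; on 'c' 0 → fail=0;  out ∅∪∅=∅
  n3('ba'): parent n2 fail=0; on 'a' 0 → fail=1;  out {1}∪{0}={0,1}
  n5('cc'): parent n4 fail=0; on 'c' 0 → fail=4;  out {2}∪∅={2}

Scan:
[0] read 'b'  n0⇒n2
[1] read 'a'  n2⇒n3  → match P0@[1:1],P1@[0:1]
[2] read 'd'  n3⇒n0 (via fail)
[3] read 'c'  n0⇒n4
[4] read 'c'  n4⇒n5  → match P2@[3:4]
[5] read 'b'  n5⇒n2 (via fail)
[6] read 'a'  n2⇒n3  → match P0@[6:6],P1@[5:6]
[7] read 'c'  n3⇒n4 (via fail)
[8] read 'c'  n4⇒n5  → match P2@[7:8]
[9] read 'b'  n5⇒n2 (via fail)
[10] read 'b'  n2⇒n2 (via fail)
[11] read 'c'  n2⇒n4 (via fail)
[12] read 'a'  n4⇒n1 (via fail)  → match P0@[12:12]
[13] read 'b'  n1⇒n2 (via fail)
[14] read 'a'  n2⇒n3  → match P0@[14:14],P1@[13:14]
[15] read 'c'  n3⇒n4 (via fail)
[16] read 'a'  n4⇒n1 (via fail)  → match P0@[16:16]
[17] read 'b'  n1⇒n2 (via fail)
[18] read 'a'  n2⇒n3  → match P0@[18:18],P1@[17:18]
[19] read 'c'  n3⇒n4 (via fail)
[20] read 'a'  n4⇒n1 (via fail)  → match P0@[20:20]
[21] read 'c'  n1⇒n4 (via fail)
[22] read 'c'  n4⇒n5  → match P2@[21:22]

All matches (sorted): [[1,0],[1,1],[4,2],[6,0],[6,1],[8,2],[12,0],[14,0],[14,1],[16,0],[18,0],[18,1],[20,0],[22,2]]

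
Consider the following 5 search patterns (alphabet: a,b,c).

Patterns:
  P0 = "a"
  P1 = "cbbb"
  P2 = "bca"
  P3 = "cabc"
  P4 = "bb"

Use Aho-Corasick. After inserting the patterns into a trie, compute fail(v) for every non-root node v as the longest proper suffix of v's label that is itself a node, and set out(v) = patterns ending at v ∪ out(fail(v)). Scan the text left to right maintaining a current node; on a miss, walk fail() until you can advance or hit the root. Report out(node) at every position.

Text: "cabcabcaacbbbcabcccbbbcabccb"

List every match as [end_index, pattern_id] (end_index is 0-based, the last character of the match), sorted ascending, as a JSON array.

Build:
Trie nodes:
  0='ε' goto a→1 b→6 c→2
  1='a' goto ·  [P0 ends]
  2='c' goto a→9 b→3
  3='cb' goto b→4
  4='cbb' goto b→5
  5='cbbb' goto ·  [P1 ends]
  6='b' goto b→12 c→7
  7='bc' goto a→8
  8='bca' goto ·  [P2 ends]
  9='ca' goto b→10
  10='cab' goto c→11
  11='cabc' goto ·  [P3 ends]
  12='bb' goto ·  [P4 ends]

Failure links (BFS by depth):
  fail(1) 'a': from fail(0)=0 chase 'a': 0 ⇒ 0;  out={0}∪out(0)={0}
  fail(2) 'c': from fail(0)=0 chase 'c': 0 ⇒ 0;  out=∅∪out(0)=∅
  fail(6) 'b': from fail(0)=0 chase 'b': 0 ⇒ 0;  out=∅∪out(0)=∅
  fail(3) 'cb': from fail(2)=0 chase 'b': 0 ⇒ 6;  out=∅∪out(6)=∅
  fail(7) 'bc': from fail(6)=0 chase 'c': 0 ⇒ 2;  out=∅∪out(2)=∅
  fail(9) 'ca': from fail(2)=0 chase 'a': 0 ⇒ 1;  out=∅∪out(1)={0}
  fail(12) 'bb': from fail(6)=0 chase 'b': 0 ⇒ 6;  out={4}∪out(6)={4}
  fail(4) 'cbb': from fail(3)=6 chase 'b': 6 ⇒ 12;  out=∅∪out(12)={4}
  fail(8) 'bca': from fail(7)=2 chase 'a': 2 ⇒ 9;  out={2}∪out(9)={0,2}
  fail(10) 'cab': from fail(9)=1 chase 'b': 1→0 ⇒ 6;  out=∅∪out(6)=∅
  fail(5) 'cbbb': from fail(4)=12 chase 'b': 12→6 ⇒ 12;  out={1}∪out(12)={1,4}
  fail(11) 'cabc': from fail(10)=6 chase 'c': 6 ⇒ 7;  out={3}∪out(7)={3}

Text stream:
[0] read 'c'  n0⇒n2
[1] read 'a'  n2⇒n9  → match P0@[1:1]
[2] read 'b'  n9⇒n10
[3] read 'c'  n10⇒n11  → match P3@[0:3]
[4] read 'a'  n11⇒n8 (fail-walked)  → match P0@[4:4],P2@[2:4]
[5] read 'b'  n8⇒n10 (fail-walked)
[6] read 'c'  n10⇒n11  → match P3@[3:6]
[7] read 'a'  n11⇒n8 (fail-walked)  → match P0@[7:7],P2@[5:7]
[8] read 'a'  n8⇒n1 (fail-walked)  → match P0@[8:8]
[9] read 'c'  n1⇒n2 (fail-walked)
[10] read 'b'  n2⇒n3
[11] read 'b'  n3⇒n4  → match P4@[10:11]
[12] read 'b'  n4⇒n5  → match P1@[9:12],P4@[11:12]
[13] read 'c'  n5⇒n7 (fail-walked)
[14] read 'a'  n7⇒n8  → match P0@[14:14],P2@[12:14]
[15] read 'b'  n8⇒n10 (fail-walked)
[16] read 'c'  n10⇒n11  → match P3@[13:16]
[17] read 'c'  n11⇒n2 (fail-walked)
[18] read 'c'  n2⇒n2 (fail-walked)
[19] read 'b'  n2⇒n3
[20] read 'b'  n3⇒n4  → match P4@[19:20]
[21] read 'b'  n4⇒n5  → match P1@[18:21],P4@[20:21]
[22] read 'c'  n5⇒n7 (fail-walked)
[23] read 'a'  n7⇒n8  → match P0@[23:23],P2@[21:23]
[24] read 'b'  n8⇒n10 (fail-walked)
[25] read 'c'  n10⇒n11  → match P3@[22:25]
[26] read 'c'  n11⇒n2 (fail-walked)
[27] read 'b'  n2⇒n3

Result: [[1,0],[3,3],[4,0],[4,2],[6,3],[7,0],[7,2],[8,0],[11,4],[12,1],[12,4],[14,0],[14,2],[16,3],[20,4],[21,1],[21,4],[23,0],[23,2],[25,3]]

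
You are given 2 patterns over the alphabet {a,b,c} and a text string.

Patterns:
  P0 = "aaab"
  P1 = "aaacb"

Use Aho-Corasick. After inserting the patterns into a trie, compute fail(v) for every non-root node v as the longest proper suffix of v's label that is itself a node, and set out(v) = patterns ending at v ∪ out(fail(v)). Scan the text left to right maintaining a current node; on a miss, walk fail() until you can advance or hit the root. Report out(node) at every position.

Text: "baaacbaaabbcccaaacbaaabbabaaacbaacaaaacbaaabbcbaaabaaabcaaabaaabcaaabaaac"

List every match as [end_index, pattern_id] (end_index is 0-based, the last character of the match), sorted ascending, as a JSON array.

Build automaton:
Trie (insert patterns):
  0='ε' goto a→1
  1='a' goto a→2
  2='aa' goto a→3
  3='aaa' goto b→4 c→5
  4='aaab' goto ·  ←P0
  5='aaac' goto b→6
  6='aaacb' goto ·  ←P1

Failure links (BFS by depth):
  n1('a'): parent n0 fail=0; on 'a' 0 → fail=0;  out ∅∪∅=∅
  n2('aa'): parent n1 fail=0; on 'a' 0 → fail=1;  out ∅∪∅=∅
  n3('aaa'): parent n2 fail=1; on 'a' 1 → fail=2;  out ∅∪∅=∅
  n4('aaab'): parent n3 fail=2; on 'b' 2→1→0 → fail=0;  out {0}∪∅={0}
  n5('aaac'): parent n3 fail=2; on 'c' 2→1→0 → fail=0;  out ∅∪∅=∅
  n6('aaacb'): parent n5 fail=0; on 'b' 0 → fail=0;  out {1}∪∅={1}

Run:
i=0 'b': node 0→0
i=1 'a': node 0→1
i=2 'a': node 1→2
i=3 'a': node 2→3
i=4 'c': node 3→5
i=5 'b': node 5→6  → match P1@[1:5]
i=6 'a': node 6→1 (fail-walked)
i=7 'a': node 1→2
i=8 'a': node 2→3
i=9 'b': node 3→4  → match P0@[6:9]
i=10 'b': node 4→0 (fail-walked)
i=11 'c': node 0→0
i=12 'c': node 0→0
i=13 'c': node 0→0
i=14 'a': node 0→1
i=15 'a': node 1→2
i=16 'a': node 2→3
i=17 'c': node 3→5
i=18 'b': node 5→6  → match P1@[14:18]
i=19 'a': node 6→1 (fail-walked)
i=20 'a': node 1→2
i=21 'a': node 2→3
i=22 'b': node 3→4  → match P0@[19:22]
i=23 'b': node 4→0 (fail-walked)
i=24 'a': node 0→1
i=25 'b': node 1→0 (fail-walked)
i=26 'a': node 0→1
i=27 'a': node 1→2
i=28 'a': node 2→3
i=29 'c': node 3→5
i=30 'b': node 5→6  → match P1@[26:30]
i=31 'a': node 6→1 (fail-walked)
i=32 'a': node 1→2
i=33 'c': node 2→0 (fail-walked)
i=34 'a': node 0→1
i=35 'a': node 1→2
i=36 'a': node 2→3
i=37 'a': node 3→3 (fail-walked)
i=38 'c': node 3→5
i=39 'b': node 5→6  → match P1@[35:39]
i=40 'a': node 6→1 (fail-walked)
i=41 'a': node 1→2
i=42 'a': node 2→3
i=43 'b': node 3→4  → match P0@[40:43]
i=44 'b': node 4→0 (fail-walked)
i=45 'c': node 0→0
i=46 'b': node 0→0
i=47 'a': node 0→1
i=48 'a': node 1→2
i=49 'a': node 2→3
i=50 'b': node 3→4  → match P0@[47:50]
i=51 'a': node 4→1 (fail-walked)
i=52 'a': node 1→2
i=53 'a': node 2→3
i=54 'b': node 3→4  → match P0@[51:54]
i=55 'c': node 4→0 (fail-walked)
i=56 'a': node 0→1
i=57 'a': node 1→2
i=58 'a': node 2→3
i=59 'b': node 3→4  → match P0@[56:59]
i=60 'a': node 4→1 (fail-walked)
i=61 'a': node 1→2
i=62 'a': node 2→3
i=63 'b': node 3→4  → match P0@[60:63]
i=64 'c': node 4→0 (fail-walked)
i=65 'a': node 0→1
i=66 'a': node 1→2
i=67 'a': node 2→3
i=68 'b': node 3→4  → match P0@[65:68]
i=69 'a': node 4→1 (fail-walked)
i=70 'a': node 1→2
i=71 'a': node 2→3
i=72 'c': node 3→5

Result: [[5,1],[9,0],[18,1],[22,0],[30,1],[39,1],[43,0],[50,0],[54,0],[59,0],[63,0],[68,0]]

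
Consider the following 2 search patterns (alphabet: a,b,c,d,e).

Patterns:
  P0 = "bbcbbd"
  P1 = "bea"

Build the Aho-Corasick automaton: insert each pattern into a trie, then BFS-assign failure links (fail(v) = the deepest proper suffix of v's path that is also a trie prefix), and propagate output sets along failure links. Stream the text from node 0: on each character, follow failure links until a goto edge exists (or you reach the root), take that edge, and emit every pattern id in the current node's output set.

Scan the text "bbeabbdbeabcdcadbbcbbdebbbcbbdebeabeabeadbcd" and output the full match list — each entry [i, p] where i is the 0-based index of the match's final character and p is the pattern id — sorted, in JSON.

Build:
Trie nodes:
  0='ε' goto b→1
  1='b' goto b→2 e→7
  2='bb' goto c→3
  3='bbc' goto b→4
  4='bbcb' goto b→5
  5='bbcbb' goto d→6
  6='bbcbbd' goto ·  ←P0
  7='be' goto a→8
  8='bea' goto ·  ←P1

BFS fail/out derivation:
  fail(1) 'b': from fail(0)=0 chase 'b': 0 ⇒ 0;  out=∅∪out(0)=∅
  fail(2) 'bb': from fail(1)=0 chase 'b': 0 ⇒ 1;  out=∅∪out(1)=∅
  fail(7) 'be': from fail(1)=0 chase 'e': 0 ⇒ 0;  out=∅∪out(0)=∅
  fail(3) 'bbc': from fail(2)=1 chase 'c': 1→0 ⇒ 0;  out=∅∪out(0)=∅
  fail(8) 'bea': from fail(7)=0 chase 'a': 0 ⇒ 0;  out={1}∪out(0)={1}
  fail(4) 'bbcb': from fail(3)=0 chase 'b': 0 ⇒ 1;  out=∅∪out(1)=∅
  fail(5) 'bbcbb': from fail(4)=1 chase 'b': 1 ⇒ 2;  out=∅∪out(2)=∅
  fail(6) 'bbcbbd': from fail(5)=2 chase 'd': 2→1→0 ⇒ 0;  out={0}∪out(0)={0}

Run:
[0] read 'b'  n0⇒n1
[1] read 'b'  n1⇒n2
[2] read 'e'  n2⇒n7 (fail-walked)
[3] read 'a'  n7⇒n8  emit P1@[1:3]
[4] read 'b'  n8⇒n1 (fail-walked)
[5] read 'b'  n1⇒n2
[6] read 'd'  n2⇒n0 (fail-walked)
[7] read 'b'  n0⇒n1
[8] read 'e'  n1⇒n7
[9] read 'a'  n7⇒n8  emit P1@[7:9]
[10] read 'b'  n8⇒n1 (fail-walked)
[11] read 'c'  n1⇒n0 (fail-walked)
[12] read 'd'  n0⇒n0
[13] read 'c'  n0⇒n0
[14] read 'a'  n0⇒n0
[15] read 'd'  n0⇒n0
[16] read 'b'  n0⇒n1
[17] read 'b'  n1⇒n2
[18] read 'c'  n2⇒n3
[19] read 'b'  n3⇒n4
[20] read 'b'  n4⇒n5
[21] read 'd'  n5⇒n6  emit P0@[16:21]
[22] read 'e'  n6⇒n0 (fail-walked)
[23] read 'b'  n0⇒n1
[24] read 'b'  n1⇒n2
[25] read 'b'  n2⇒n2 (fail-walked)
[26] read 'c'  n2⇒n3
[27] read 'b'  n3⇒n4
[28] read 'b'  n4⇒n5
[29] read 'd'  n5⇒n6  emit P0@[24:29]
[30] read 'e'  n6⇒n0 (fail-walked)
[31] read 'b'  n0⇒n1
[32] read 'e'  n1⇒n7
[33] read 'a'  n7⇒n8  emit P1@[31:33]
[34] read 'b'  n8⇒n1 (fail-walked)
[35] read 'e'  n1⇒n7
[36] read 'a'  n7⇒n8  emit P1@[34:36]
[37] read 'b'  n8⇒n1 (fail-walked)
[38] read 'e'  n1⇒n7
[39] read 'a'  n7⇒n8  emit P1@[37:39]
[40] read 'd'  n8⇒n0 (fail-walked)
[41] read 'b'  n0⇒n1
[42] read 'c'  n1⇒n0 (fail-walked)
[43] read 'd'  n0⇒n0

Matches: [[3,1],[9,1],[21,0],[29,0],[33,1],[36,1],[39,1]]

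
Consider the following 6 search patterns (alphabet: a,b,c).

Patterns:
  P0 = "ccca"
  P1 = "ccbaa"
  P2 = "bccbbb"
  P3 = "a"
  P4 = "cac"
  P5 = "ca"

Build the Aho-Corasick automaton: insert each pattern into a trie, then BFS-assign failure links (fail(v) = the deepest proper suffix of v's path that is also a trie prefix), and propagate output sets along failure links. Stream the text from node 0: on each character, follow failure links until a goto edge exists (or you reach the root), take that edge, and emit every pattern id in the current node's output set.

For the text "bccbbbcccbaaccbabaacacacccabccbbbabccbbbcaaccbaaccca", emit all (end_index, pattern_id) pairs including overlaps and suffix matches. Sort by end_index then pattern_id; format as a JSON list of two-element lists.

Construct AC machine:
Trie nodes:
  n0 'ε': a→14 b→8 c→1
  n1 'c': a→15 c→2
  n2 'cc': b→5 c→3
  n3 'ccc': a→4
  n4 'ccca': ·  ←P0
  n5 'ccb': a→6
  n6 'ccba': a→7
  n7 'ccbaa': ·  ←P1
  n8 'b': c→9
  n9 'bc': c→10
  n10 'bcc': b→11
  n11 'bccb': b→12
  n12 'bccbb': b→13
  n13 'bccbbb': ·  ←P2
  n14 'a': ·  ←P3
  n15 'ca': c→16  ←P5
  n16 'cac': ·  ←P4

Failure links (BFS by depth):
  fail(1) 'c': from fail(0)=0 chase 'c': 0 ⇒ 0;  out=∅∪out(0)=∅
  fail(8) 'b': from fail(0)=0 chase 'b': 0 ⇒ 0;  out=∅∪out(0)=∅
  fail(14) 'a': from fail(0)=0 chase 'a': 0 ⇒ 0;  out={3}∪out(0)={3}
  fail(2) 'cc': from fail(1)=0 chase 'c': 0 ⇒ 1;  out=∅∪out(1)=∅
  fail(9) 'bc': from fail(8)=0 chase 'c': 0 ⇒ 1;  out=∅∪out(1)=∅
  fail(15) 'ca': from fail(1)=0 chase 'a': 0 ⇒ 14;  out={5}∪out(14)={3,5}
  fail(3) 'ccc': from fail(2)=1 chase 'c': 1 ⇒ 2;  out=∅∪out(2)=∅
  fail(5) 'ccb': from fail(2)=1 chase 'b': 1→0 ⇒ 8;  out=∅∪out(8)=∅
  fail(10) 'bcc': from fail(9)=1 chase 'c': 1 ⇒ 2;  out=∅∪out(2)=∅
  fail(16) 'cac': from fail(15)=14 chase 'c': 14→0 ⇒ 1;  out={4}∪out(1)={4}
  fail(4) 'ccca': from fail(3)=2 chase 'a': 2→1 ⇒ 15;  out={0}∪out(15)={0,3,5}
  fail(6) 'ccba': from fail(5)=8 chase 'a': 8→0 ⇒ 14;  out=∅∪out(14)={3}
  fail(11) 'bccb': from fail(10)=2 chase 'b': 2 ⇒ 5;  out=∅∪out(5)=∅
  fail(7) 'ccbaa': from fail(6)=14 chase 'a': 14→0 ⇒ 14;  out={1}∪out(14)={1,3}
  fail(12) 'bccbb': from fail(11)=5 chase 'b': 5→8→0 ⇒ 8;  out=∅∪out(8)=∅
  fail(13) 'bccbbb': from fail(12)=8 chase 'b': 8→0 ⇒ 8;  out={2}∪out(8)={2}

Scan:
pos 0 'b': at 8
pos 1 'c': at 9
pos 2 'c': at 10
pos 3 'b': at 11
pos 4 'b': at 12
pos 5 'b': at 13  emit P2@[0:5]
pos 6 'c': at 9 (via fail)
pos 7 'c': at 10
pos 8 'c': at 3 (via fail)
pos 9 'b': at 5 (via fail)
pos 10 'a': at 6  emit P3@[10:10]
pos 11 'a': at 7  emit P1@[7:11],P3@[11:11]
pos 12 'c': at 1 (via fail)
pos 13 'c': at 2
pos 14 'b': at 5
pos 15 'a': at 6  emit P3@[15:15]
pos 16 'b': at 8 (via fail)
pos 17 'a': at 14 (via fail)  emit P3@[17:17]
pos 18 'a': at 14 (via fail)  emit P3@[18:18]
pos 19 'c': at 1 (via fail)
pos 20 'a': at 15  emit P3@[20:20],P5@[19:20]
pos 21 'c': at 16  emit P4@[19:21]
pos 22 'a': at 15 (via fail)  emit P3@[22:22],P5@[21:22]
pos 23 'c': at 16  emit P4@[21:23]
pos 24 'c': at 2 (via fail)
pos 25 'c': at 3
pos 26 'a': at 4  emit P0@[23:26],P3@[26:26],P5@[25:26]
pos 27 'b': at 8 (via fail)
pos 28 'c': at 9
pos 29 'c': at 10
pos 30 'b': at 11
pos 31 'b': at 12
pos 32 'b': at 13  emit P2@[27:32]
pos 33 'a': at 14 (via fail)  emit P3@[33:33]
pos 34 'b': at 8 (via fail)
pos 35 'c': at 9
pos 36 'c': at 10
pos 37 'b': at 11
pos 38 'b': at 12
pos 39 'b': at 13  emit P2@[34:39]
pos 40 'c': at 9 (via fail)
pos 41 'a': at 15 (via fail)  emit P3@[41:41],P5@[40:41]
pos 42 'a': at 14 (via fail)  emit P3@[42:42]
pos 43 'c': at 1 (via fail)
pos 44 'c': at 2
pos 45 'b': at 5
pos 46 'a': at 6  emit P3@[46:46]
pos 47 'a': at 7  emit P1@[43:47],P3@[47:47]
pos 48 'c': at 1 (via fail)
pos 49 'c': at 2
pos 50 'c': at 3
pos 51 'a': at 4  emit P0@[48:51],P3@[51:51],P5@[50:51]

All matches (sorted): [[5,2],[10,3],[11,1],[11,3],[15,3],[17,3],[18,3],[20,3],[20,5],[21,4],[22,3],[22,5],[23,4],[26,0],[26,3],[26,5],[32,2],[33,3],[39,2],[41,3],[41,5],[42,3],[46,3],[47,1],[47,3],[51,0],[51,3],[51,5]]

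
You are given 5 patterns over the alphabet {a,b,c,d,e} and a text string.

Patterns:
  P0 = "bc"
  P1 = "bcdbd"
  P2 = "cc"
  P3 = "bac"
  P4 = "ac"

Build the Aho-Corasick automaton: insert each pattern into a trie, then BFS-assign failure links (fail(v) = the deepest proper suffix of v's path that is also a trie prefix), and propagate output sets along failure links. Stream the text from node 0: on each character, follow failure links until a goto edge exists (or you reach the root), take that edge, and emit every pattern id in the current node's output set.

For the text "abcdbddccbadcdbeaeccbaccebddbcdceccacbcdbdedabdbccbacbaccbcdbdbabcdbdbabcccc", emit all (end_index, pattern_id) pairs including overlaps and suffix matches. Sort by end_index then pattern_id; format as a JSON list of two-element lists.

Build automaton:
Trie (insert patterns):
  n0 'ε': a→10 b→1 c→6
  n1 'b': a→8 c→2
  n2 'bc': d→3  [P0 ends]
  n3 'bcd': b→4
  n4 'bcdb': d→5
  n5 'bcdbd': ·  [P1 ends]
  n6 'c': c→7
  n7 'cc': ·  [P2 ends]
  n8 'ba': c→9
  n9 'bac': ·  [P3 ends]
  n10 'a': c→11
  n11 'ac': ·  [P4 ends]

Failure links (BFS by depth):
  n1('b'): parent n0 fail=0; on 'b' 0 → fail=0;  out ∅∪∅=∅
  n6('c'): parent n0 fail=0; on 'c' 0 → fail=0;  out ∅∪∅=∅
  n10('a'): parent n0 fail=0; on 'a' 0 → fail=0;  out ∅∪∅=∅
  n2('bc'): parent n1 fail=0; on 'c' 0 → fail=6;  out {0}∪∅={0}
  n7('cc'): parent n6 fail=0; on 'c' 0 → fail=6;  out {2}∪∅={2}
  n8('ba'): parent n1 fail=0; on 'a' 0 → fail=10;  out ∅∪∅=∅
  n11('ac'): parent n10 fail=0; on 'c' 0 → fail=6;  out {4}∪∅={4}
  n3('bcd'): parent n2 fail=6; on 'd' 6→0 → fail=0;  out ∅∪∅=∅
  n9('bac'): parent n8 fail=10; on 'c' 10 → fail=11;  out {3}∪{4}={3,4}
  n4('bcdb'): parent n3 fail=0; on 'b' 0 → fail=1;  out ∅∪∅=∅
  n5('bcdbd'): parent n4 fail=1; on 'd' 1→0 → fail=0;  out {1}∪∅={1}

Run:
pos 0 'a': at 10
pos 1 'b': at 1 (fail-walked)
pos 2 'c': at 2  ** P0@[1:2]
pos 3 'd': at 3
pos 4 'b': at 4
pos 5 'd': at 5  ** P1@[1:5]
pos 6 'd': at 0 (fail-walked)
pos 7 'c': at 6
pos 8 'c': at 7  ** P2@[7:8]
pos 9 'b': at 1 (fail-walked)
pos 10 'a': at 8
pos 11 'd': at 0 (fail-walked)
pos 12 'c': at 6
pos 13 'd': at 0 (fail-walked)
pos 14 'b': at 1
pos 15 'e': at 0 (fail-walked)
pos 16 'a': at 10
pos 17 'e': at 0 (fail-walked)
pos 18 'c': at 6
pos 19 'c': at 7  ** P2@[18:19]
pos 20 'b': at 1 (fail-walked)
pos 21 'a': at 8
pos 22 'c': at 9  ** P3@[20:22],P4@[21:22]
pos 23 'c': at 7 (fail-walked)  ** P2@[22:23]
pos 24 'e': at 0 (fail-walked)
pos 25 'b': at 1
pos 26 'd': at 0 (fail-walked)
pos 27 'd': at 0
pos 28 'b': at 1
pos 29 'c': at 2  ** P0@[28:29]
pos 30 'd': at 3
pos 31 'c': at 6 (fail-walked)
pos 32 'e': at 0 (fail-walked)
pos 33 'c': at 6
pos 34 'c': at 7  ** P2@[33:34]
pos 35 'a': at 10 (fail-walked)
pos 36 'c': at 11  ** P4@[35:36]
pos 37 'b': at 1 (fail-walked)
pos 38 'c': at 2  ** P0@[37:38]
pos 39 'd': at 3
pos 40 'b': at 4
pos 41 'd': at 5  ** P1@[37:41]
pos 42 'e': at 0 (fail-walked)
pos 43 'd': at 0
pos 44 'a': at 10
pos 45 'b': at 1 (fail-walked)
pos 46 'd': at 0 (fail-walked)
pos 47 'b': at 1
pos 48 'c': at 2  ** P0@[47:48]
pos 49 'c': at 7 (fail-walked)  ** P2@[48:49]
pos 50 'b': at 1 (fail-walked)
pos 51 'a': at 8
pos 52 'c': at 9  ** P3@[50:52],P4@[51:52]
pos 53 'b': at 1 (fail-walked)
pos 54 'a': at 8
pos 55 'c': at 9  ** P3@[53:55],P4@[54:55]
pos 56 'c': at 7 (fail-walked)  ** P2@[55:56]
pos 57 'b': at 1 (fail-walked)
pos 58 'c': at 2  ** P0@[57:58]
pos 59 'd': at 3
pos 60 'b': at 4
pos 61 'd': at 5  ** P1@[57:61]
pos 62 'b': at 1 (fail-walked)
pos 63 'a': at 8
pos 64 'b': at 1 (fail-walked)
pos 65 'c': at 2  ** P0@[64:65]
pos 66 'd': at 3
pos 67 'b': at 4
pos 68 'd': at 5  ** P1@[64:68]
pos 69 'b': at 1 (fail-walked)
pos 70 'a': at 8
pos 71 'b': at 1 (fail-walked)
pos 72 'c': at 2  ** P0@[71:72]
pos 73 'c': at 7 (fail-walked)  ** P2@[72:73]
pos 74 'c': at 7 (fail-walked)  ** P2@[73:74]
pos 75 'c': at 7 (fail-walked)  ** P2@[74:75]

Result: [[2,0],[5,1],[8,2],[19,2],[22,3],[22,4],[23,2],[29,0],[34,2],[36,4],[38,0],[41,1],[48,0],[49,2],[52,3],[52,4],[55,3],[55,4],[56,2],[58,0],[61,1],[65,0],[68,1],[72,0],[73,2],[74,2],[75,2]]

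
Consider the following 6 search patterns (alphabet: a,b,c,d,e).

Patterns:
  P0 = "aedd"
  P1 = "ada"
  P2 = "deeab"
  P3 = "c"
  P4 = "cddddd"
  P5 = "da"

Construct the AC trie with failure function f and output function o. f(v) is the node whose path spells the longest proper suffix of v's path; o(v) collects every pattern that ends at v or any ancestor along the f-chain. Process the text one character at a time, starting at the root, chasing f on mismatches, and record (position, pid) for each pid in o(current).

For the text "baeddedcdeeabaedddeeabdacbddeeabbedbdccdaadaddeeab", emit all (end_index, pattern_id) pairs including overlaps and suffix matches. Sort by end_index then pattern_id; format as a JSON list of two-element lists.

Build automaton:
Trie nodes:
  n0 'ε': a→1 c→12 d→7
  n1 'a': d→5 e→2
  n2 'ae': d→3
  n3 'aed': d→4
  n4 'aedd': ·  ←P0
  n5 'ad': a→6
  n6 'ada': ·  ←P1
  n7 'd': a→18 e→8
  n8 'de': e→9
  n9 'dee': a→10
  n10 'deea': b→11
  n11 'deeab': ·  ←P2
  n12 'c': d→13  ←P3
  n13 'cd': d→14
  n14 'cdd': d→15
  n15 'cddd': d→16
  n16 'cdddd': d→17
  n17 'cddddd': ·  ←P4
  n18 'da': ·  ←P5

Failure links (BFS by depth):
  n1('a'): parent n0 fail=0; on 'a' 0 → fail=0;  out ∅∪∅=∅
  n7('d'): parent n0 fail=0; on 'd' 0 → fail=0;  out ∅∪∅=∅
  n12('c'): parent n0 fail=0; on 'c' 0 → fail=0;  out {3}∪∅={3}
  n2('ae'): parent n1 fail=0; on 'e' 0 → fail=0;  out ∅∪∅=∅
  n5('ad'): parent n1 fail=0; on 'd' 0 → fail=7;  out ∅∪∅=∅
  n8('de'): parent n7 fail=0; on 'e' 0 → fail=0;  out ∅∪∅=∅
  n13('cd'): parent n12 fail=0; on 'd' 0 → fail=7;  out ∅∪∅=∅
  n18('da'): parent n7 fail=0; on 'a' 0 → fail=1;  out {5}∪∅={5}
  n3('aed'): parent n2 fail=0; on 'd' 0 → fail=7;  out ∅∪∅=∅
  n6('ada'): parent n5 fail=7; on 'a' 7 → fail=18;  out {1}∪{5}={1,5}
  n9('dee'): parent n8 fail=0; on 'e' 0 → fail=0;  out ∅∪∅=∅
  n14('cdd'): parent n13 fail=7; on 'd' 7→0 → fail=7;  out ∅∪∅=∅
  n4('aedd'): parent n3 fail=7; on 'd' 7→0 → fail=7;  out {0}∪∅={0}
  n10('deea'): parent n9 fail=0; on 'a' 0 → fail=1;  out ∅∪∅=∅
  n15('cddd'): parent n14 fail=7; on 'd' 7→0 → fail=7;  out ∅∪∅=∅
  n11('deeab'): parent n10 fail=1; on 'b' 1→0 → fail=0;  out {2}∪∅={2}
  n16('cdddd'): parent n15 fail=7; on 'd' 7→0 → fail=7;  out ∅∪∅=∅
  n17('cddddd'): parent n16 fail=7; on 'd' 7→0 → fail=7;  out {4}∪∅={4}

Run:
[0] read 'b'  n0⇒n0
[1] read 'a'  n0⇒n1
[2] read 'e'  n1⇒n2
[3] read 'd'  n2⇒n3
[4] read 'd'  n3⇒n4  ** P0@[1:4]
[5] read 'e'  n4⇒n8 ·f
[6] read 'd'  n8⇒n7 ·f
[7] read 'c'  n7⇒n12 ·f  ** P3@[7:7]
[8] read 'd'  n12⇒n13
[9] read 'e'  n13⇒n8 ·f
[10] read 'e'  n8⇒n9
[11] read 'a'  n9⇒n10
[12] read 'b'  n10⇒n11  ** P2@[8:12]
[13] read 'a'  n11⇒n1 ·f
[14] read 'e'  n1⇒n2
[15] read 'd'  n2⇒n3
[16] read 'd'  n3⇒n4  ** P0@[13:16]
[17] read 'd'  n4⇒n7 ·f
[18] read 'e'  n7⇒n8
[19] read 'e'  n8⇒n9
[20] read 'a'  n9⇒n10
[21] read 'b'  n10⇒n11  ** P2@[17:21]
[22] read 'd'  n11⇒n7 ·f
[23] read 'a'  n7⇒n18  ** P5@[22:23]
[24] read 'c'  n18⇒n12 ·f  ** P3@[24:24]
[25] read 'b'  n12⇒n0 ·f
[26] read 'd'  n0⇒n7
[27] read 'd'  n7⇒n7 ·f
[28] read 'e'  n7⇒n8
[29] read 'e'  n8⇒n9
[30] read 'a'  n9⇒n10
[31] read 'b'  n10⇒n11  ** P2@[27:31]
[32] read 'b'  n11⇒n0 ·f
[33] read 'e'  n0⇒n0
[34] read 'd'  n0⇒n7
[35] read 'b'  n7⇒n0 ·f
[36] read 'd'  n0⇒n7
[37] read 'c'  n7⇒n12 ·f  ** P3@[37:37]
[38] read 'c'  n12⇒n12 ·f  ** P3@[38:38]
[39] read 'd'  n12⇒n13
[40] read 'a'  n13⇒n18 ·f  ** P5@[39:40]
[41] read 'a'  n18⇒n1 ·f
[42] read 'd'  n1⇒n5
[43] read 'a'  n5⇒n6  ** P1@[41:43],P5@[42:43]
[44] read 'd'  n6⇒n5 ·f
[45] read 'd'  n5⇒n7 ·f
[46] read 'e'  n7⇒n8
[47] read 'e'  n8⇒n9
[48] read 'a'  n9⇒n10
[49] read 'b'  n10⇒n11  ** P2@[45:49]

Matches: [[4,0],[7,3],[12,2],[16,0],[21,2],[23,5],[24,3],[31,2],[37,3],[38,3],[40,5],[43,1],[43,5],[49,2]]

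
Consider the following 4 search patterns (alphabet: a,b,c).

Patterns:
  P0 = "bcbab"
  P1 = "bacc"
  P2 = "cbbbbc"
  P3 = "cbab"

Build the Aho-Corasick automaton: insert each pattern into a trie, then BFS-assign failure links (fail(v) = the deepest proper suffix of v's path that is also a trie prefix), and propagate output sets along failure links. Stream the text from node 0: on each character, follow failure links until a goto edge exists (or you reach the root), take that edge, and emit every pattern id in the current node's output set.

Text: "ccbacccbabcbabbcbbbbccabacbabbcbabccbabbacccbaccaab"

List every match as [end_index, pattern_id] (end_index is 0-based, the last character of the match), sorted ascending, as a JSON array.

Build:
Trie nodes:
  0='ε' goto b→1 c→9
  1='b' goto a→6 c→2
  2='bc' goto b→3
  3='bcb' goto a→4
  4='bcba' goto b→5
  5='bcbab' goto ·  [P0 ends]
  6='ba' goto c→7
  7='bac' goto c→8
  8='bacc' goto ·  [P1 ends]
  9='c' goto b→10
  10='cb' goto a→15 b→11
  11='cbb' goto b→12
  12='cbbb' goto b→13
  13='cbbbb' goto c→14
  14='cbbbbc' goto ·  [P2 ends]
  15='cba' goto b→16
  16='cbab' goto ·  [P3 ends]

BFS fail/out derivation:
  fail(1) 'b': from fail(0)=0 chase 'b': 0 ⇒ 0;  out=∅∪out(0)=∅
  fail(9) 'c': from fail(0)=0 chase 'c': 0 ⇒ 0;  out=∅∪out(0)=∅
  fail(2) 'bc': from fail(1)=0 chase 'c': 0 ⇒ 9;  out=∅∪out(9)=∅
  fail(6) 'ba': from fail(1)=0 chase 'a': 0 ⇒ 0;  out=∅∪out(0)=∅
  fail(10) 'cb': from fail(9)=0 chase 'b': 0 ⇒ 1;  out=∅∪out(1)=∅
  fail(3) 'bcb': from fail(2)=9 chase 'b': 9 ⇒ 10;  out=∅∪out(10)=∅
  fail(7) 'bac': from fail(6)=0 chase 'c': 0 ⇒ 9;  out=∅∪out(9)=∅
  fail(11) 'cbb': from fail(10)=1 chase 'b': 1→0 ⇒ 1;  out=∅∪out(1)=∅
  fail(15) 'cba': from fail(10)=1 chase 'a': 1 ⇒ 6;  out=∅∪out(6)=∅
  fail(4) 'bcba': from fail(3)=10 chase 'a': 10 ⇒ 15;  out=∅∪out(15)=∅
  fail(8) 'bacc': from fail(7)=9 chase 'c': 9→0 ⇒ 9;  out={1}∪out(9)={1}
  fail(12) 'cbbb': from fail(11)=1 chase 'b': 1→0 ⇒ 1;  out=∅∪out(1)=∅
  fail(16) 'cbab': from fail(15)=6 chase 'b': 6→0 ⇒ 1;  out={3}∪out(1)={3}
  fail(5) 'bcbab': from fail(4)=15 chase 'b': 15 ⇒ 16;  out={0}∪out(16)={0,3}
  fail(13) 'cbbbb': from fail(12)=1 chase 'b': 1→0 ⇒ 1;  out=∅∪out(1)=∅
  fail(14) 'cbbbbc': from fail(13)=1 chase 'c': 1 ⇒ 2;  out={2}∪out(2)={2}

Scan:
[0] read 'c'  n0⇒n9
[1] read 'c'  n9⇒n9 (via fail)
[2] read 'b'  n9⇒n10
[3] read 'a'  n10⇒n15
[4] read 'c'  n15⇒n7 (via fail)
[5] read 'c'  n7⇒n8  ** P1@[2:5]
[6] read 'c'  n8⇒n9 (via fail)
[7] read 'b'  n9⇒n10
[8] read 'a'  n10⇒n15
[9] read 'b'  n15⇒n16  ** P3@[6:9]
[10] read 'c'  n16⇒n2 (via fail)
[11] read 'b'  n2⇒n3
[12] read 'a'  n3⇒n4
[13] read 'b'  n4⇒n5  ** P0@[9:13],P3@[10:13]
[14] read 'b'  n5⇒n1 (via fail)
[15] read 'c'  n1⇒n2
[16] read 'b'  n2⇒n3
[17] read 'b'  n3⇒n11 (via fail)
[18] read 'b'  n11⇒n12
[19] read 'b'  n12⇒n13
[20] read 'c'  n13⇒n14  ** P2@[15:20]
[21] read 'c'  n14⇒n9 (via fail)
[22] read 'a'  n9⇒n0 (via fail)
[23] read 'b'  n0⇒n1
[24] read 'a'  n1⇒n6
[25] read 'c'  n6⇒n7
[26] read 'b'  n7⇒n10 (via fail)
[27] read 'a'  n10⇒n15
[28] read 'b'  n15⇒n16  ** P3@[25:28]
[29] read 'b'  n16⇒n1 (via fail)
[30] read 'c'  n1⇒n2
[31] read 'b'  n2⇒n3
[32] read 'a'  n3⇒n4
[33] read 'b'  n4⇒n5  ** P0@[29:33],P3@[30:33]
[34] read 'c'  n5⇒n2 (via fail)
[35] read 'c'  n2⇒n9 (via fail)
[36] read 'b'  n9⇒n10
[37] read 'a'  n10⇒n15
[38] read 'b'  n15⇒n16  ** P3@[35:38]
[39] read 'b'  n16⇒n1 (via fail)
[40] read 'a'  n1⇒n6
[41] read 'c'  n6⇒n7
[42] read 'c'  n7⇒n8  ** P1@[39:42]
[43] read 'c'  n8⇒n9 (via fail)
[44] read 'b'  n9⇒n10
[45] read 'a'  n10⇒n15
[46] read 'c'  n15⇒n7 (via fail)
[47] read 'c'  n7⇒n8  ** P1@[44:47]
[48] read 'a'  n8⇒n0 (via fail)
[49] read 'a'  n0⇒n0
[50] read 'b'  n0⇒n1

All matches (sorted): [[5,1],[9,3],[13,0],[13,3],[20,2],[28,3],[33,0],[33,3],[38,3],[42,1],[47,1]]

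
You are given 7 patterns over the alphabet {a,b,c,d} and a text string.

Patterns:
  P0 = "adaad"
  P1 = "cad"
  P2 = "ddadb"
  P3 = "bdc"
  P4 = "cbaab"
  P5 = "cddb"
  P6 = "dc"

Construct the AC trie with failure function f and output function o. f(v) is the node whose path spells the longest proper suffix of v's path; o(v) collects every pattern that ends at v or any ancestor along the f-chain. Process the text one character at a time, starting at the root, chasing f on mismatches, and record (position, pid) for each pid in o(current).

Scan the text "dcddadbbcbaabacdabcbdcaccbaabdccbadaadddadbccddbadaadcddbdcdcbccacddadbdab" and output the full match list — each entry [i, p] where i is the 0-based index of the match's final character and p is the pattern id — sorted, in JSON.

Construct AC machine:
Trie nodes:
  n0 'ε': a→1 b→14 c→6 d→9
  n1 'a': d→2
  n2 'ad': a→3
  n3 'ada': a→4
  n4 'adaa': d→5
  n5 'adaad': ·  [P0 ends]
  n6 'c': a→7 b→17 d→21
  n7 'ca': d→8
  n8 'cad': ·  [P1 ends]
  n9 'd': c→24 d→10
  n10 'dd': a→11
  n11 'dda': d→12
  n12 'ddad': b→13
  n13 'ddadb': ·  [P2 ends]
  n14 'b': d→15
  n15 'bd': c→16
  n16 'bdc': ·  [P3 ends]
  n17 'cb': a→18
  n18 'cba': a→19
  n19 'cbaa': b→20
  n20 'cbaab': ·  [P4 ends]
  n21 'cd': d→22
  n22 'cdd': b→23
  n23 'cddb': ·  [P5 ends]
  n24 'dc': ·  [P6 ends]

Failure links (BFS by depth):
  fail(1) 'a': from fail(0)=0 chase 'a': 0 ⇒ 0;  out=∅∪out(0)=∅
  fail(6) 'c': from fail(0)=0 chase 'c': 0 ⇒ 0;  out=∅∪out(0)=∅
  fail(9) 'd': from fail(0)=0 chase 'd': 0 ⇒ 0;  out=∅∪out(0)=∅
  fail(14) 'b': from fail(0)=0 chase 'b': 0 ⇒ 0;  out=∅∪out(0)=∅
  fail(2) 'ad': from fail(1)=0 chase 'd': 0 ⇒ 9;  out=∅∪out(9)=∅
  fail(7) 'ca': from fail(6)=0 chase 'a': 0 ⇒ 1;  out=∅∪out(1)=∅
  fail(10) 'dd': from fail(9)=0 chase 'd': 0 ⇒ 9;  out=∅∪out(9)=∅
  fail(15) 'bd': from fail(14)=0 chase 'd': 0 ⇒ 9;  out=∅∪out(9)=∅
  fail(17) 'cb': from fail(6)=0 chase 'b': 0 ⇒ 14;  out=∅∪out(14)=∅
  fail(21) 'cd': from fail(6)=0 chase 'd': 0 ⇒ 9;  out=∅∪out(9)=∅
  fail(24) 'dc': from fail(9)=0 chase 'c': 0 ⇒ 6;  out={6}∪out(6)={6}
  fail(3) 'ada': from fail(2)=9 chase 'a': 9→0 ⇒ 1;  out=∅∪out(1)=∅
  fail(8) 'cad': from fail(7)=1 chase 'd': 1 ⇒ 2;  out={1}∪out(2)={1}
  fail(11) 'dda': from fail(10)=9 chase 'a': 9→0 ⇒ 1;  out=∅∪out(1)=∅
  fail(16) 'bdc': from fail(15)=9 chase 'c': 9 ⇒ 24;  out={3}∪out(24)={3,6}
  fail(18) 'cba': from fail(17)=14 chase 'a': 14→0 ⇒ 1;  out=∅∪out(1)=∅
  fail(22) 'cdd': from fail(21)=9 chase 'd': 9 ⇒ 10;  out=∅∪out(10)=∅
  fail(4) 'adaa': from fail(3)=1 chase 'a': 1→0 ⇒ 1;  out=∅∪out(1)=∅
  fail(12) 'ddad': from fail(11)=1 chase 'd': 1 ⇒ 2;  out=∅∪out(2)=∅
  fail(19) 'cbaa': from fail(18)=1 chase 'a': 1→0 ⇒ 1;  out=∅∪out(1)=∅
  fail(23) 'cddb': from fail(22)=10 chase 'b': 10→9→0 ⇒ 14;  out={5}∪out(14)={5}
  fail(5) 'adaad': from fail(4)=1 chase 'd': 1 ⇒ 2;  out={0}∪out(2)={0}
  fail(13) 'ddadb': from fail(12)=2 chase 'b': 2→9→0 ⇒ 14;  out={2}∪out(14)={2}
  fail(20) 'cbaab': from fail(19)=1 chase 'b': 1→0 ⇒ 14;  out={4}∪out(14)={4}

Scan:
pos 0 'd': at 9
pos 1 'c': at 24  ** P6@[0:1]
pos 2 'd': at 21 ·f
pos 3 'd': at 22
pos 4 'a': at 11 ·f
pos 5 'd': at 12
pos 6 'b': at 13  ** P2@[2:6]
pos 7 'b': at 14 ·f
pos 8 'c': at 6 ·f
pos 9 'b': at 17
pos 10 'a': at 18
pos 11 'a': at 19
pos 12 'b': at 20  ** P4@[8:12]
pos 13 'a': at 1 ·f
pos 14 'c': at 6 ·f
pos 15 'd': at 21
pos 16 'a': at 1 ·f
pos 17 'b': at 14 ·f
pos 18 'c': at 6 ·f
pos 19 'b': at 17
pos 20 'd': at 15 ·f
pos 21 'c': at 16  ** P3@[19:21],P6@[20:21]
pos 22 'a': at 7 ·f
pos 23 'c': at 6 ·f
pos 24 'c': at 6 ·f
pos 25 'b': at 17
pos 26 'a': at 18
pos 27 'a': at 19
pos 28 'b': at 20  ** P4@[24:28]
pos 29 'd': at 15 ·f
pos 30 'c': at 16  ** P3@[28:30],P6@[29:30]
pos 31 'c': at 6 ·f
pos 32 'b': at 17
pos 33 'a': at 18
pos 34 'd': at 2 ·f
pos 35 'a': at 3
pos 36 'a': at 4
pos 37 'd': at 5  ** P0@[33:37]
pos 38 'd': at 10 ·f
pos 39 'd': at 10 ·f
pos 40 'a': at 11
pos 41 'd': at 12
pos 42 'b': at 13  ** P2@[38:42]
pos 43 'c': at 6 ·f
pos 44 'c': at 6 ·f
pos 45 'd': at 21
pos 46 'd': at 22
pos 47 'b': at 23  ** P5@[44:47]
pos 48 'a': at 1 ·f
pos 49 'd': at 2
pos 50 'a': at 3
pos 51 'a': at 4
pos 52 'd': at 5  ** P0@[48:52]
pos 53 'c': at 24 ·f  ** P6@[52:53]
pos 54 'd': at 21 ·f
pos 55 'd': at 22
pos 56 'b': at 23  ** P5@[53:56]
pos 57 'd': at 15 ·f
pos 58 'c': at 16  ** P3@[56:58],P6@[57:58]
pos 59 'd': at 21 ·f
pos 60 'c': at 24 ·f  ** P6@[59:60]
pos 61 'b': at 17 ·f
pos 62 'c': at 6 ·f
pos 63 'c': at 6 ·f
pos 64 'a': at 7
pos 65 'c': at 6 ·f
pos 66 'd': at 21
pos 67 'd': at 22
pos 68 'a': at 11 ·f
pos 69 'd': at 12
pos 70 'b': at 13  ** P2@[66:70]
pos 71 'd': at 15 ·f
pos 72 'a': at 1 ·f
pos 73 'b': at 14 ·f

Result: [[1,6],[6,2],[12,4],[21,3],[21,6],[28,4],[30,3],[30,6],[37,0],[42,2],[47,5],[52,0],[53,6],[56,5],[58,3],[58,6],[60,6],[70,2]]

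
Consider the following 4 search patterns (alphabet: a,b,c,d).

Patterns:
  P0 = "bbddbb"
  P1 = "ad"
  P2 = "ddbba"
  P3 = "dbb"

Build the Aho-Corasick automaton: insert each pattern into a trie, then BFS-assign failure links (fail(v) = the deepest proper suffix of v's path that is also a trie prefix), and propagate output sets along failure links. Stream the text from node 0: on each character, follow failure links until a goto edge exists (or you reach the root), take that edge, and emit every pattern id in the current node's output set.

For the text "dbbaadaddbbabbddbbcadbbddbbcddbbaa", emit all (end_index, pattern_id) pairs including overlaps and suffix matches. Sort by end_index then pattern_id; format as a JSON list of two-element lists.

Construct AC machine:
Trie nodes:
  n0 'ε': a→7 b→1 d→9
  n1 'b': b→2
  n2 'bb': d→3
  n3 'bbd': d→4
  n4 'bbdd': b→5
  n5 'bbddb': b→6
  n6 'bbddbb': ·  [P0 ends]
  n7 'a': d→8
  n8 'ad': ·  [P1 ends]
  n9 'd': b→14 d→10
  n10 'dd': b→11
  n11 'ddb': b→12
  n12 'ddbb': a→13
  n13 'ddbba': ·  [P2 ends]
  n14 'db': b→15
  n15 'dbb': ·  [P3 ends]

BFS fail/out derivation:
  fail(1) 'b': from fail(0)=0 chase 'b': 0 ⇒ 0;  out=∅∪out(0)=∅
  fail(7) 'a': from fail(0)=0 chase 'a': 0 ⇒ 0;  out=∅∪out(0)=∅
  fail(9) 'd': from fail(0)=0 chase 'd': 0 ⇒ 0;  out=∅∪out(0)=∅
  fail(2) 'bb': from fail(1)=0 chase 'b': 0 ⇒ 1;  out=∅∪out(1)=∅
  fail(8) 'ad': from fail(7)=0 chase 'd': 0 ⇒ 9;  out={1}∪out(9)={1}
  fail(10) 'dd': from fail(9)=0 chase 'd': 0 ⇒ 9;  out=∅∪out(9)=∅
  fail(14) 'db': from fail(9)=0 chase 'b': 0 ⇒ 1;  out=∅∪out(1)=∅
  fail(3) 'bbd': from fail(2)=1 chase 'd': 1→0 ⇒ 9;  out=∅∪out(9)=∅
  fail(11) 'ddb': from fail(10)=9 chase 'b': 9 ⇒ 14;  out=∅∪out(14)=∅
  fail(15) 'dbb': from fail(14)=1 chase 'b': 1 ⇒ 2;  out={3}∪out(2)={3}
  fail(4) 'bbdd': from fail(3)=9 chase 'd': 9 ⇒ 10;  out=∅∪out(10)=∅
  fail(12) 'ddbb': from fail(11)=14 chase 'b': 14 ⇒ 15;  out=∅∪out(15)={3}
  fail(5) 'bbddb': from fail(4)=10 chase 'b': 10 ⇒ 11;  out=∅∪out(11)=∅
  fail(13) 'ddbba': from fail(12)=15 chase 'a': 15→2→1→0 ⇒ 7;  out={2}∪out(7)={2}
  fail(6) 'bbddbb': from fail(5)=11 chase 'b': 11 ⇒ 12;  out={0}∪out(12)={0,3}

Scan:
[0] read 'd'  n0⇒n9
[1] read 'b'  n9⇒n14
[2] read 'b'  n14⇒n15  → match P3@[0:2]
[3] read 'a'  n15⇒n7 ·f
[4] read 'a'  n7⇒n7 ·f
[5] read 'd'  n7⇒n8  → match P1@[4:5]
[6] read 'a'  n8⇒n7 ·f
[7] read 'd'  n7⇒n8  → match P1@[6:7]
[8] read 'd'  n8⇒n10 ·f
[9] read 'b'  n10⇒n11
[10] read 'b'  n11⇒n12  → match P3@[8:10]
[11] read 'a'  n12⇒n13  → match P2@[7:11]
[12] read 'b'  n13⇒n1 ·f
[13] read 'b'  n1⇒n2
[14] read 'd'  n2⇒n3
[15] read 'd'  n3⇒n4
[16] read 'b'  n4⇒n5
[17] read 'b'  n5⇒n6  → match P0@[12:17],P3@[15:17]
[18] read 'c'  n6⇒n0 ·f
[19] read 'a'  n0⇒n7
[20] read 'd'  n7⇒n8  → match P1@[19:20]
[21] read 'b'  n8⇒n14 ·f
[22] read 'b'  n14⇒n15  → match P3@[20:22]
[23] read 'd'  n15⇒n3 ·f
[24] read 'd'  n3⇒n4
[25] read 'b'  n4⇒n5
[26] read 'b'  n5⇒n6  → match P0@[21:26],P3@[24:26]
[27] read 'c'  n6⇒n0 ·f
[28] read 'd'  n0⇒n9
[29] read 'd'  n9⇒n10
[30] read 'b'  n10⇒n11
[31] read 'b'  n11⇒n12  → match P3@[29:31]
[32] read 'a'  n12⇒n13  → match P2@[28:32]
[33] read 'a'  n13⇒n7 ·f

Result: [[2,3],[5,1],[7,1],[10,3],[11,2],[17,0],[17,3],[20,1],[22,3],[26,0],[26,3],[31,3],[32,2]]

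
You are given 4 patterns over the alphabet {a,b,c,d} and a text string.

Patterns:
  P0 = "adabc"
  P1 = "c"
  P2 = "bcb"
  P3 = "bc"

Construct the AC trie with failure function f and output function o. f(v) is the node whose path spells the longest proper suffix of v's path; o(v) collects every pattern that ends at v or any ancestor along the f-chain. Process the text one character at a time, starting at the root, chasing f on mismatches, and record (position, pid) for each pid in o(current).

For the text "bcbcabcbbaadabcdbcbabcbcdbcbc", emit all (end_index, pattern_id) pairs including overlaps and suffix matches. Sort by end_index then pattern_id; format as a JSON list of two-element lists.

Construct AC machine:
Trie nodes:
  n0 'ε': a→1 b→7 c→6
  n1 'a': d→2
  n2 'ad': a→3
  n3 'ada': b→4
  n4 'adab': c→5
  n5 'adabc': ·  [P0 ends]
  n6 'c': ·  [P1 ends]
  n7 'b': c→8
  n8 'bc': b→9  [P3 ends]
  n9 'bcb': ·  [P2 ends]

Failure links (BFS by depth):
  n1('a'): parent n0 fail=0; on 'a' 0 → fail=0;  out ∅∪∅=∅
  n6('c'): parent n0 fail=0; on 'c' 0 → fail=0;  out {1}∪∅={1}
  n7('b'): parent n0 fail=0; on 'b' 0 → fail=0;  out ∅∪∅=∅
  n2('ad'): parent n1 fail=0; on 'd' 0 → fail=0;  out ∅∪∅=∅
  n8('bc'): parent n7 fail=0; on 'c' 0 → fail=6;  out {3}∪{1}={1,3}
  n3('ada'): parent n2 fail=0; on 'a' 0 → fail=1;  out ∅∪∅=∅
  n9('bcb'): parent n8 fail=6; on 'b' 6→0 → fail=7;  out {2}∪∅={2}
  n4('adab'): parent n3 fail=1; on 'b' 1→0 → fail=7;  out ∅∪∅=∅
  n5('adabc'): parent n4 fail=7; on 'c' 7 → fail=8;  out {0}∪{1,3}={0,1,3}

Run:
[0] read 'b'  n0⇒n7
[1] read 'c'  n7⇒n8  emit P1@[1:1],P3@[0:1]
[2] read 'b'  n8⇒n9  emit P2@[0:2]
[3] read 'c'  n9⇒n8 (via fail)  emit P1@[3:3],P3@[2:3]
[4] read 'a'  n8⇒n1 (via fail)
[5] read 'b'  n1⇒n7 (via fail)
[6] read 'c'  n7⇒n8  emit P1@[6:6],P3@[5:6]
[7] read 'b'  n8⇒n9  emit P2@[5:7]
[8] read 'b'  n9⇒n7 (via fail)
[9] read 'a'  n7⇒n1 (via fail)
[10] read 'a'  n1⇒n1 (via fail)
[11] read 'd'  n1⇒n2
[12] read 'a'  n2⇒n3
[13] read 'b'  n3⇒n4
[14] read 'c'  n4⇒n5  emit P0@[10:14],P1@[14:14],P3@[13:14]
[15] read 'd'  n5⇒n0 (via fail)
[16] read 'b'  n0⇒n7
[17] read 'c'  n7⇒n8  emit P1@[17:17],P3@[16:17]
[18] read 'b'  n8⇒n9  emit P2@[16:18]
[19] read 'a'  n9⇒n1 (via fail)
[20] read 'b'  n1⇒n7 (via fail)
[21] read 'c'  n7⇒n8  emit P1@[21:21],P3@[20:21]
[22] read 'b'  n8⇒n9  emit P2@[20:22]
[23] read 'c'  n9⇒n8 (via fail)  emit P1@[23:23],P3@[22:23]
[24] read 'd'  n8⇒n0 (via fail)
[25] read 'b'  n0⇒n7
[26] read 'c'  n7⇒n8  emit P1@[26:26],P3@[25:26]
[27] read 'b'  n8⇒n9  emit P2@[25:27]
[28] read 'c'  n9⇒n8 (via fail)  emit P1@[28:28],P3@[27:28]

All matches (sorted): [[1,1],[1,3],[2,2],[3,1],[3,3],[6,1],[6,3],[7,2],[14,0],[14,1],[14,3],[17,1],[17,3],[18,2],[21,1],[21,3],[22,2],[23,1],[23,3],[26,1],[26,3],[27,2],[28,1],[28,3]]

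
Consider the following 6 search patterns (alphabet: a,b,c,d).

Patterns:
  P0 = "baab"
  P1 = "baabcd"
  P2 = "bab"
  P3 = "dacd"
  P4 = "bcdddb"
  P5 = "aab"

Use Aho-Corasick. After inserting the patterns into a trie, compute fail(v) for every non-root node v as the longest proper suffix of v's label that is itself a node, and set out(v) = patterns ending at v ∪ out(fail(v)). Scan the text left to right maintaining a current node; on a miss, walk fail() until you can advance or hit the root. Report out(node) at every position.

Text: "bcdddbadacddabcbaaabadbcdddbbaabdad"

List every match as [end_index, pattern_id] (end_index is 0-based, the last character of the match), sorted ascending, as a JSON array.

Build:
Trie nodes:
  n0 'ε': a→17 b→1 d→8
  n1 'b': a→2 c→12
  n2 'ba': a→3 b→7
  n3 'baa': b→4
  n4 'baab': c→5  ←P0
  n5 'baabc': d→6
  n6 'baabcd': ·  ←P1
  n7 'bab': ·  ←P2
  n8 'd': a→9
  n9 'da': c→10
  n10 'dac': d→11
  n11 'dacd': ·  ←P3
  n12 'bc': d→13
  n13 'bcd': d→14
  n14 'bcdd': d→15
  n15 'bcddd': b→16
  n16 'bcdddb': ·  ←P4
  n17 'a': a→18
  n18 'aa': b→19
  n19 'aab': ·  ←P5

Failure links (BFS by depth):
  n1('b'): parent n0 fail=0; on 'b' 0 → fail=0;  out ∅∪∅=∅
  n8('d'): parent n0 fail=0; on 'd' 0 → fail=0;  out ∅∪∅=∅
  n17('a'): parent n0 fail=0; on 'a' 0 → fail=0;  out ∅∪∅=∅
  n2('ba'): parent n1 fail=0; on 'a' 0 → fail=17;  out ∅∪∅=∅
  n9('da'): parent n8 fail=0; on 'a' 0 → fail=17;  out ∅∪∅=∅
  n12('bc'): parent n1 fail=0; on 'c' 0 → fail=0;  out ∅∪∅=∅
  n18('aa'): parent n17 fail=0; on 'a' 0 → fail=17;  out ∅∪∅=∅
  n3('baa'): parent n2 fail=17; on 'a' 17 → fail=18;  out ∅∪∅=∅
  n7('bab'): parent n2 fail=17; on 'b' 17→0 → fail=1;  out {2}∪∅={2}
  n10('dac'): parent n9 fail=17; on 'c' 17→0 → fail=0;  out ∅∪∅=∅
  n13('bcd'): parent n12 fail=0; on 'd' 0 → fail=8;  out ∅∪∅=∅
  n19('aab'): parent n18 fail=17; on 'b' 17→0 → fail=1;  out {5}∪∅={5}
  n4('baab'): parent n3 fail=18; on 'b' 18 → fail=19;  out {0}∪{5}={0,5}
  n11('dacd'): parent n10 fail=0; on 'd' 0 → fail=8;  out {3}∪∅={3}
  n14('bcdd'): parent n13 fail=8; on 'd' 8→0 → fail=8;  out ∅∪∅=∅
  n5('baabc'): parent n4 fail=19; on 'c' 19→1 → fail=12;  out ∅∪∅=∅
  n15('bcddd'): parent n14 fail=8; on 'd' 8→0 → fail=8;  out ∅∪∅=∅
  n6('baabcd'): parent n5 fail=12; on 'd' 12 → fail=13;  out {1}∪∅={1}
  n16('bcdddb'): parent n15 fail=8; on 'b' 8→0 → fail=1;  out {4}∪∅={4}

Scan:
pos 0 'b': at 1
pos 1 'c': at 12
pos 2 'd': at 13
pos 3 'd': at 14
pos 4 'd': at 15
pos 5 'b': at 16  → match P4@[0:5]
pos 6 'a': at 2 (via fail)
pos 7 'd': at 8 (via fail)
pos 8 'a': at 9
pos 9 'c': at 10
pos 10 'd': at 11  → match P3@[7:10]
pos 11 'd': at 8 (via fail)
pos 12 'a': at 9
pos 13 'b': at 1 (via fail)
pos 14 'c': at 12
pos 15 'b': at 1 (via fail)
pos 16 'a': at 2
pos 17 'a': at 3
pos 18 'a': at 18 (via fail)
pos 19 'b': at 19  → match P5@[17:19]
pos 20 'a': at 2 (via fail)
pos 21 'd': at 8 (via fail)
pos 22 'b': at 1 (via fail)
pos 23 'c': at 12
pos 24 'd': at 13
pos 25 'd': at 14
pos 26 'd': at 15
pos 27 'b': at 16  → match P4@[22:27]
pos 28 'b': at 1 (via fail)
pos 29 'a': at 2
pos 30 'a': at 3
pos 31 'b': at 4  → match P0@[28:31],P5@[29:31]
pos 32 'd': at 8 (via fail)
pos 33 'a': at 9
pos 34 'd': at 8 (via fail)

All matches (sorted): [[5,4],[10,3],[19,5],[27,4],[31,0],[31,5]]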